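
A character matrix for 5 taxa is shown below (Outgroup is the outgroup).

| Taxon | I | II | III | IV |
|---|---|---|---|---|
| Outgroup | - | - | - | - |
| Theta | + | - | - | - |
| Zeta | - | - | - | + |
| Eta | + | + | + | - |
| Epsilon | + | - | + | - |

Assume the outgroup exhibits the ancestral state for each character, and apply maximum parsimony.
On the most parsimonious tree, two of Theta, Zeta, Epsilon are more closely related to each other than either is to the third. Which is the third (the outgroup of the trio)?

The outgroup has state '-' for every character, so '+' is the derived state throughout.
I (derived state '+') is shared by Epsilon, Eta, and Theta — a synapomorphy uniting that clade.
II (derived state '+') is unique to Eta (autapomorphy; uninformative for grouping).
Only Epsilon and Eta show the derived state '+' for III, supporting them as a clade.
IV: derived state '+' in Zeta only — an autapomorphy, so it tells us nothing about relationships among taxa.
Most parsimonious ingroup topology: ((Theta,(Eta,Epsilon)),Zeta).
Epsilon and Theta share a more recent common ancestor with each other than either does with Zeta, so Zeta is the least closely related of the three.

Zeta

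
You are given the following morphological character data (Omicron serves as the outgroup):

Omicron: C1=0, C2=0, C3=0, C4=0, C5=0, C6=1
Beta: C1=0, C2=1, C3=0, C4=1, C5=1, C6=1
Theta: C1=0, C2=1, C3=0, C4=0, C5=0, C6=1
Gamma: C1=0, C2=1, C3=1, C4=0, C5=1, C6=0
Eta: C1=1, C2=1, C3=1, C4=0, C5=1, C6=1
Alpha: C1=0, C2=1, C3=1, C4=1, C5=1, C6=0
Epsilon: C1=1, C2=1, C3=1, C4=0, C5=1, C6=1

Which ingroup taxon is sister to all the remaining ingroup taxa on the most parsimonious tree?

Theta

Character polarity is set by the outgroup: the derived state is whichever differs from the outgroup's state, so for C6 the derived state is '0', and for the remaining characters it is '1'.
C1: derived state '1' in Epsilon and Eta only — synapomorphy for {Epsilon, Eta}.
All ingroup taxa share the derived state '1' for C2; it defines the ingroup but does not resolve relationships within it.
Only Alpha, Epsilon, Eta, and Gamma show the derived state '1' for C3, supporting them as a clade.
C4 groups Alpha and Beta, which is incompatible with the clades supported by the remaining characters; treating it as convergent (homoplasy) costs fewer steps than any alternative tree.
Only Alpha, Beta, Epsilon, Eta, and Gamma show the derived state '1' for C5, supporting them as a clade.
C6: derived state '0' in Alpha and Gamma only — synapomorphy for {Alpha, Gamma}.
Most parsimonious ingroup topology: ((Beta,((Gamma,Alpha),(Eta,Epsilon))),Theta).
Theta is sister to the clade containing all other ingroup taxa, so it is the earliest-diverging (most basal) ingroup lineage.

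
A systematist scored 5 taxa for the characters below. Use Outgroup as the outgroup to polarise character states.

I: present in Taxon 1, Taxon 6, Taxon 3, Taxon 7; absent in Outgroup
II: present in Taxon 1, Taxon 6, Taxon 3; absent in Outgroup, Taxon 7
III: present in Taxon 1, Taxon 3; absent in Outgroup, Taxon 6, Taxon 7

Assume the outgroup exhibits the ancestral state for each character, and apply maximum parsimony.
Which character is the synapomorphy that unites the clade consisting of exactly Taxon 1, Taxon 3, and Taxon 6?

The outgroup has state 'absent' for every character, so 'present' is the derived state throughout.
All ingroup taxa share the derived state 'present' for I; it defines the ingroup but does not resolve relationships within it.
II (derived state 'present') is shared by Taxon 1, Taxon 3, and Taxon 6 — a synapomorphy uniting that clade.
Only Taxon 1 and Taxon 3 show the derived state 'present' for III, supporting them as a clade.
Most parsimonious ingroup topology: (((Taxon 1,Taxon 3),Taxon 6),Taxon 7).
The clade {Taxon 1, Taxon 3, Taxon 6} is supported by II: its derived state 'present' occurs in exactly those taxa and in no other taxon (including the outgroup).

II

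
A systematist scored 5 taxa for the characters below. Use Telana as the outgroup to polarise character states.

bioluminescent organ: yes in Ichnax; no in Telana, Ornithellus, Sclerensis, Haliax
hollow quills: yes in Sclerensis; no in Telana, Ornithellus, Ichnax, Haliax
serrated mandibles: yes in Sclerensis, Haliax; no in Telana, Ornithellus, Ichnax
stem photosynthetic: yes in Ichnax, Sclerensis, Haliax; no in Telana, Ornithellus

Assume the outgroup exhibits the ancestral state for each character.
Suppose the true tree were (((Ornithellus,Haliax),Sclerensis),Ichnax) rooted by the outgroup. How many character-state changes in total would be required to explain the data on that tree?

Map each character onto (((Ornithellus,Haliax),Sclerensis),Ichnax) (rooted by Telana) and count the minimum state changes it requires (Fitch parsimony):
bioluminescent organ: 1; hollow quills: 1; serrated mandibles: 2; stem photosynthetic: 2.
Total tree length = 6.

6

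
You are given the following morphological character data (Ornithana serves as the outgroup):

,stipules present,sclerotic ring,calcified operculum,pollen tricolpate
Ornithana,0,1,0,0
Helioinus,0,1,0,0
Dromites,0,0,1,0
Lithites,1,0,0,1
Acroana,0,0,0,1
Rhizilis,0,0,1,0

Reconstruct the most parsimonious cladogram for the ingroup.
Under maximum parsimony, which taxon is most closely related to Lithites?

Character polarity is set by the outgroup: the derived state is whichever differs from the outgroup's state, so for sclerotic ring the derived state is '0', and for the remaining characters it is '1'.
stipules present: derived state '1' in Lithites only — an autapomorphy, so it tells us nothing about relationships among taxa.
sclerotic ring (derived state '0') is shared by Acroana, Dromites, Lithites, and Rhizilis — a synapomorphy uniting that clade.
calcified operculum (derived state '1') is shared by Dromites and Rhizilis — a synapomorphy uniting that clade.
pollen tricolpate: derived state '1' in Acroana and Lithites only — synapomorphy for {Acroana, Lithites}.
Most parsimonious ingroup topology: (Helioinus,((Dromites,Rhizilis),(Lithites,Acroana))).
Lithites and Acroana form a cherry on this tree, so they are sister taxa.

Acroana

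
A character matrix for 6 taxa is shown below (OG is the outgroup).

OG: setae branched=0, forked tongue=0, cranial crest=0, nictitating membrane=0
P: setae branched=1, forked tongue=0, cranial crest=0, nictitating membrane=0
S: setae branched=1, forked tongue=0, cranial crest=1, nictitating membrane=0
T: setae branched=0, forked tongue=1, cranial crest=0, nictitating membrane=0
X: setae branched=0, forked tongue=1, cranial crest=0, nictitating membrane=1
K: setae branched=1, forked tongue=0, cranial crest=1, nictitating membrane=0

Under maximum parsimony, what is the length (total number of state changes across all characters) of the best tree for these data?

4

The outgroup has state '0' for every character, so '1' is the derived state throughout.
setae branched: derived state '1' in K, P, and S only — synapomorphy for {K, P, S}.
forked tongue (derived state '1') is shared by T and X — a synapomorphy uniting that clade.
Only K and S show the derived state '1' for cranial crest, supporting them as a clade.
nictitating membrane (derived state '1') is unique to X (autapomorphy; uninformative for grouping).
Most parsimonious ingroup topology: ((P,(S,K)),(T,X)).
Changes per character on this tree: setae branched: 1; forked tongue: 1; cranial crest: 1; nictitating membrane: 1.
Total = 4.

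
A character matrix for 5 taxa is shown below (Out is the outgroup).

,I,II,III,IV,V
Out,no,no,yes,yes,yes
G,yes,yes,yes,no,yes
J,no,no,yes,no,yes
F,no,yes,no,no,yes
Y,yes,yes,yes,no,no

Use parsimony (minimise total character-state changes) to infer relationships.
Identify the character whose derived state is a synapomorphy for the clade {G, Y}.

Character polarity is set by the outgroup: the derived state is whichever differs from the outgroup's state, so for III, IV, V the derived state is 'no', and for the remaining characters it is 'yes'.
I: derived state 'yes' in G and Y only — synapomorphy for {G, Y}.
Only F, G, and Y show the derived state 'yes' for II, supporting them as a clade.
III (derived state 'no') is unique to F (autapomorphy; uninformative for grouping).
IV (derived state 'no') is shared by all ingroup taxa — unites the whole ingroup.
V (derived state 'no') is unique to Y (autapomorphy; uninformative for grouping).
Most parsimonious ingroup topology: (((G,Y),F),J).
The clade {G, Y} is supported by I: its derived state 'yes' occurs in exactly those taxa and in no other taxon (including the outgroup).

I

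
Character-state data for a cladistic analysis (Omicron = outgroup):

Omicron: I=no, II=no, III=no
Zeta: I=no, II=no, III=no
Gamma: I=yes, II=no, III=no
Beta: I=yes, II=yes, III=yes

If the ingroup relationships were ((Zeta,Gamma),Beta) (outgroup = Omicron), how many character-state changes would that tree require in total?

Map each character onto ((Zeta,Gamma),Beta) (rooted by Omicron) and count the minimum state changes it requires (Fitch parsimony):
I: 2; II: 1; III: 1.
Total tree length = 4.

4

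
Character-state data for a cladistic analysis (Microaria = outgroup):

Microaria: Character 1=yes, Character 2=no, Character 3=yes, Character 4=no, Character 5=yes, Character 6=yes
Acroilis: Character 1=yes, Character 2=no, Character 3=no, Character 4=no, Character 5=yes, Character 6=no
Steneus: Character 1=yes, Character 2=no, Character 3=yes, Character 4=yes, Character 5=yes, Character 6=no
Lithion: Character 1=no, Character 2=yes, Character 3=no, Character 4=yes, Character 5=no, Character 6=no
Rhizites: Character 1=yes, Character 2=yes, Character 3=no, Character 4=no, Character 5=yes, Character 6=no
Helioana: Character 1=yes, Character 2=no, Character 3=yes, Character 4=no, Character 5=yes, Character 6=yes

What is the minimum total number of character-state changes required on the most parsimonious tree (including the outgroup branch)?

Character polarity is set by the outgroup: the derived state is whichever differs from the outgroup's state, so for Character 1, Character 3, Character 5, Character 6 the derived state is 'no', and for the remaining characters it is 'yes'.
Character 1 (derived state 'no') is unique to Lithion (autapomorphy; uninformative for grouping).
Character 2 (derived state 'yes') is shared by Lithion and Rhizites — a synapomorphy uniting that clade.
Character 3: derived state 'no' in Acroilis, Lithion, and Rhizites only — synapomorphy for {Acroilis, Lithion, Rhizites}.
Character 4 (state 'yes') occurs in Lithion and Steneus but conflicts with the nesting implied by the other characters — most parsimoniously interpreted as homoplasy.
Character 5 (derived state 'no') is unique to Lithion (autapomorphy; uninformative for grouping).
Character 6: derived state 'no' in Acroilis, Lithion, Rhizites, and Steneus only — synapomorphy for {Acroilis, Lithion, Rhizites, Steneus}.
Most parsimonious ingroup topology: (((Acroilis,(Lithion,Rhizites)),Steneus),Helioana).
Changes per character on this tree: Character 1: 1; Character 2: 1; Character 3: 1; Character 4: 2; Character 5: 1; Character 6: 1.
Total = 7.

7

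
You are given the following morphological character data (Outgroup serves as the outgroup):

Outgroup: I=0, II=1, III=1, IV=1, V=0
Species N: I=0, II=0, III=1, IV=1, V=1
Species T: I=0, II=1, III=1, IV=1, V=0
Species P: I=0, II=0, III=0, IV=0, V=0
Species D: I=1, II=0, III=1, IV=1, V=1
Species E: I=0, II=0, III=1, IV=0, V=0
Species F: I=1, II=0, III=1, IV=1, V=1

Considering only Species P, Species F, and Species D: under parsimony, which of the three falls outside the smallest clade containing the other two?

Character polarity is set by the outgroup: the derived state is whichever differs from the outgroup's state, so for II, III, IV the derived state is '0', and for the remaining characters it is '1'.
Only Species D and Species F show the derived state '1' for I, supporting them as a clade.
II: derived state '0' in Species D, Species E, Species F, Species N, and Species P only — synapomorphy for {Species D, Species E, Species F, Species N, Species P}.
III (derived state '0') is unique to Species P (autapomorphy; uninformative for grouping).
IV (derived state '0') is shared by Species E and Species P — a synapomorphy uniting that clade.
V: derived state '1' in Species D, Species F, and Species N only — synapomorphy for {Species D, Species F, Species N}.
Most parsimonious ingroup topology: (((Species N,(Species D,Species F)),(Species P,Species E)),Species T).
Species F and Species D share a more recent common ancestor with each other than either does with Species P, so Species P is the least closely related of the three.

Species P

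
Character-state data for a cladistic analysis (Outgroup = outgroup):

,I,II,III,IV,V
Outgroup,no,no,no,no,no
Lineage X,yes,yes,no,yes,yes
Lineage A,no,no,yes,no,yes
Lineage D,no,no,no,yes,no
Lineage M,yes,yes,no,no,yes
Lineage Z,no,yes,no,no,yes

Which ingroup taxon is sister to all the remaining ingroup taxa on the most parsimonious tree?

The outgroup has state 'no' for every character, so 'yes' is the derived state throughout.
I (derived state 'yes') is shared by Lineage M and Lineage X — a synapomorphy uniting that clade.
II: derived state 'yes' in Lineage M, Lineage X, and Lineage Z only — synapomorphy for {Lineage M, Lineage X, Lineage Z}.
III (derived state 'yes') is unique to Lineage A (autapomorphy; uninformative for grouping).
IV groups Lineage D and Lineage X, which is incompatible with the clades supported by the remaining characters; treating it as convergent (homoplasy) costs fewer steps than any alternative tree.
V (derived state 'yes') is shared by Lineage A, Lineage M, Lineage X, and Lineage Z — a synapomorphy uniting that clade.
Most parsimonious ingroup topology: ((((Lineage X,Lineage M),Lineage Z),Lineage A),Lineage D).
Lineage D is sister to the clade containing all other ingroup taxa, so it is the earliest-diverging (most basal) ingroup lineage.

Lineage D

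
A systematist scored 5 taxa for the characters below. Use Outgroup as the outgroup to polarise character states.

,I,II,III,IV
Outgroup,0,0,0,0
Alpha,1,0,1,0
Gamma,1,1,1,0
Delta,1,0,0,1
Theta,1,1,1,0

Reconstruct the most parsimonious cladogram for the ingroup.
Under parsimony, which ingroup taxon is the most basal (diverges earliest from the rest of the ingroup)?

Delta

The outgroup has state '0' for every character, so '1' is the derived state throughout.
All ingroup taxa share the derived state '1' for I; it defines the ingroup but does not resolve relationships within it.
II (derived state '1') is shared by Gamma and Theta — a synapomorphy uniting that clade.
Only Alpha, Gamma, and Theta show the derived state '1' for III, supporting them as a clade.
IV (derived state '1') is unique to Delta (autapomorphy; uninformative for grouping).
Most parsimonious ingroup topology: ((Alpha,(Gamma,Theta)),Delta).
Delta is sister to the clade containing all other ingroup taxa, so it is the earliest-diverging (most basal) ingroup lineage.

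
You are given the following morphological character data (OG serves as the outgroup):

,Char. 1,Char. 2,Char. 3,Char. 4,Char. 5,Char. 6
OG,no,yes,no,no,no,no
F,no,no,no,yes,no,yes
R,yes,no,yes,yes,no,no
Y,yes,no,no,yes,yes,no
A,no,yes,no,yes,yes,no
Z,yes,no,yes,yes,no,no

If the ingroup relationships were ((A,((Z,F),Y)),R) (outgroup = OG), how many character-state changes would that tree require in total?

11

Map each character onto ((A,((Z,F),Y)),R) (rooted by OG) and count the minimum state changes it requires (Fitch parsimony):
Char. 1: 3; Char. 2: 2; Char. 3: 2; Char. 4: 1; Char. 5: 2; Char. 6: 1.
Total tree length = 11.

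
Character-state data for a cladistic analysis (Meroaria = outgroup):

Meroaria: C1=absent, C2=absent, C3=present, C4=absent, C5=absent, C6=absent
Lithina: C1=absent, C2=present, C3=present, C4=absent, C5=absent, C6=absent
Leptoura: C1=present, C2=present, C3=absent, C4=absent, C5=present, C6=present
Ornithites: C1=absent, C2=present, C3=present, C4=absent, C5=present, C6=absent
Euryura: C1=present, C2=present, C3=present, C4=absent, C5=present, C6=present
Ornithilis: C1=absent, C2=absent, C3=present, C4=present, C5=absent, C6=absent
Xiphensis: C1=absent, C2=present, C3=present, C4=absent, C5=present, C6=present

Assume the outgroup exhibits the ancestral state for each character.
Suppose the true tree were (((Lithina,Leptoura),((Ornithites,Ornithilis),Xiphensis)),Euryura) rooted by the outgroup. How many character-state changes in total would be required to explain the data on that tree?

Map each character onto (((Lithina,Leptoura),((Ornithites,Ornithilis),Xiphensis)),Euryura) (rooted by Meroaria) and count the minimum state changes it requires (Fitch parsimony):
C1: 2; C2: 2; C3: 1; C4: 1; C5: 3; C6: 3.
Total tree length = 12.

12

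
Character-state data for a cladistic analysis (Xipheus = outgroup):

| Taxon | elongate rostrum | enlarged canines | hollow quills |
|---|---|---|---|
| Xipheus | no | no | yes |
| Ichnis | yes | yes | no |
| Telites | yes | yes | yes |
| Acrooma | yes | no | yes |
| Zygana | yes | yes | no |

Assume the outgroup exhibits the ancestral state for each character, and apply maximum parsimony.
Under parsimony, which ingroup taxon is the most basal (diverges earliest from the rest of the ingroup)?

Acrooma

Character polarity is set by the outgroup: the derived state is whichever differs from the outgroup's state, so for hollow quills the derived state is 'no', and for the remaining characters it is 'yes'.
All ingroup taxa share the derived state 'yes' for elongate rostrum; it defines the ingroup but does not resolve relationships within it.
Only Ichnis, Telites, and Zygana show the derived state 'yes' for enlarged canines, supporting them as a clade.
Only Ichnis and Zygana show the derived state 'no' for hollow quills, supporting them as a clade.
Most parsimonious ingroup topology: (((Ichnis,Zygana),Telites),Acrooma).
Acrooma is sister to the clade containing all other ingroup taxa, so it is the earliest-diverging (most basal) ingroup lineage.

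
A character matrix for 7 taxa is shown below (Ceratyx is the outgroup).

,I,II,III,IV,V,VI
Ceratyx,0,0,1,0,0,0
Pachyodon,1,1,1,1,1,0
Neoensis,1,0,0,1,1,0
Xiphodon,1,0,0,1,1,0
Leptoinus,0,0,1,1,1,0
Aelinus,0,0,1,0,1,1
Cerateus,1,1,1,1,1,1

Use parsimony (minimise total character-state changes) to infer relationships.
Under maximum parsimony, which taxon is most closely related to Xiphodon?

Character polarity is set by the outgroup: the derived state is whichever differs from the outgroup's state, so for III the derived state is '0', and for the remaining characters it is '1'.
I: derived state '1' in Cerateus, Neoensis, Pachyodon, and Xiphodon only — synapomorphy for {Cerateus, Neoensis, Pachyodon, Xiphodon}.
II (derived state '1') is shared by Cerateus and Pachyodon — a synapomorphy uniting that clade.
III: derived state '0' in Neoensis and Xiphodon only — synapomorphy for {Neoensis, Xiphodon}.
IV (derived state '1') is shared by Cerateus, Leptoinus, Neoensis, Pachyodon, and Xiphodon — a synapomorphy uniting that clade.
All ingroup taxa share the derived state '1' for V; it defines the ingroup but does not resolve relationships within it.
VI groups Aelinus and Cerateus, which is incompatible with the clades supported by the remaining characters; treating it as convergent (homoplasy) costs fewer steps than any alternative tree.
Most parsimonious ingroup topology: ((((Pachyodon,Cerateus),(Neoensis,Xiphodon)),Leptoinus),Aelinus).
Xiphodon and Neoensis form a cherry on this tree, so they are sister taxa.

Neoensis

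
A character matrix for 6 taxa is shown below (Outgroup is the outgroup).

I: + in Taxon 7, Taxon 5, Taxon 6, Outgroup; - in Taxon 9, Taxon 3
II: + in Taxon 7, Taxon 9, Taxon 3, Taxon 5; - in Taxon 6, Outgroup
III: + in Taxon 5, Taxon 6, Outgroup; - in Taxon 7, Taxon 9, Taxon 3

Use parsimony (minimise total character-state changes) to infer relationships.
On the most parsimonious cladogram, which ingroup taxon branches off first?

Character polarity is set by the outgroup: the derived state is whichever differs from the outgroup's state, so for I, III the derived state is '-', and for the remaining characters it is '+'.
I: derived state '-' in Taxon 3 and Taxon 9 only — synapomorphy for {Taxon 3, Taxon 9}.
II (derived state '+') is shared by Taxon 3, Taxon 5, Taxon 7, and Taxon 9 — a synapomorphy uniting that clade.
III: derived state '-' in Taxon 3, Taxon 7, and Taxon 9 only — synapomorphy for {Taxon 3, Taxon 7, Taxon 9}.
Most parsimonious ingroup topology: (Taxon 6,(((Taxon 3,Taxon 9),Taxon 7),Taxon 5)).
Taxon 6 is sister to the clade containing all other ingroup taxa, so it is the earliest-diverging (most basal) ingroup lineage.

Taxon 6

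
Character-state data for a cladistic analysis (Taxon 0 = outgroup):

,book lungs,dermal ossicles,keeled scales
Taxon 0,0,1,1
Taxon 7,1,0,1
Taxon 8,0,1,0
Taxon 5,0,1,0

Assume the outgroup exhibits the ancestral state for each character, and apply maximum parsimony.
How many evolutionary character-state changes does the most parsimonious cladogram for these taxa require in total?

Character polarity is set by the outgroup: the derived state is whichever differs from the outgroup's state, so for dermal ossicles, keeled scales the derived state is '0', and for the remaining characters it is '1'.
book lungs: derived state '1' in Taxon 7 only — an autapomorphy, so it tells us nothing about relationships among taxa.
dermal ossicles: derived state '0' in Taxon 7 only — an autapomorphy, so it tells us nothing about relationships among taxa.
keeled scales (derived state '0') is shared by Taxon 5 and Taxon 8 — a synapomorphy uniting that clade.
Most parsimonious ingroup topology: (Taxon 7,(Taxon 8,Taxon 5)).
Changes per character on this tree: book lungs: 1; dermal ossicles: 1; keeled scales: 1.
Total = 3.

3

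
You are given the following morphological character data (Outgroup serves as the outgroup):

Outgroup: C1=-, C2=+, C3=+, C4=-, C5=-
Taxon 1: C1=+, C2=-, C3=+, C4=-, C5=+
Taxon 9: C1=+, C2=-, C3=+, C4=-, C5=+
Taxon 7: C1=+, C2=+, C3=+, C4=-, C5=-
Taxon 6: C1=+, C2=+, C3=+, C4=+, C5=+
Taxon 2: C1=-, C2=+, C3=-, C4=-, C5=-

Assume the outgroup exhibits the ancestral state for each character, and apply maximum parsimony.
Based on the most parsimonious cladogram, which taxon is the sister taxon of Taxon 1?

Character polarity is set by the outgroup: the derived state is whichever differs from the outgroup's state, so for C2, C3 the derived state is '-', and for the remaining characters it is '+'.
C1: derived state '+' in Taxon 1, Taxon 6, Taxon 7, and Taxon 9 only — synapomorphy for {Taxon 1, Taxon 6, Taxon 7, Taxon 9}.
C2 (derived state '-') is shared by Taxon 1 and Taxon 9 — a synapomorphy uniting that clade.
C3: derived state '-' in Taxon 2 only — an autapomorphy, so it tells us nothing about relationships among taxa.
C4 (derived state '+') is unique to Taxon 6 (autapomorphy; uninformative for grouping).
C5: derived state '+' in Taxon 1, Taxon 6, and Taxon 9 only — synapomorphy for {Taxon 1, Taxon 6, Taxon 9}.
Most parsimonious ingroup topology: ((((Taxon 1,Taxon 9),Taxon 6),Taxon 7),Taxon 2).
Taxon 1 and Taxon 9 form a cherry on this tree, so they are sister taxa.

Taxon 9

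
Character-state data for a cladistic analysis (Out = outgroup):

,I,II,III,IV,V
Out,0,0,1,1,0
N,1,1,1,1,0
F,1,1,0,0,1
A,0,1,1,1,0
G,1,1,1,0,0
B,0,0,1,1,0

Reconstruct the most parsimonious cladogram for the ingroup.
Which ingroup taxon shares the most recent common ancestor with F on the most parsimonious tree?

Character polarity is set by the outgroup: the derived state is whichever differs from the outgroup's state, so for III, IV the derived state is '0', and for the remaining characters it is '1'.
I: derived state '1' in F, G, and N only — synapomorphy for {F, G, N}.
II: derived state '1' in A, F, G, and N only — synapomorphy for {A, F, G, N}.
III: derived state '0' in F only — an autapomorphy, so it tells us nothing about relationships among taxa.
IV: derived state '0' in F and G only — synapomorphy for {F, G}.
V (derived state '1') is unique to F (autapomorphy; uninformative for grouping).
Most parsimonious ingroup topology: (((N,(F,G)),A),B).
F and G form a cherry on this tree, so they are sister taxa.

G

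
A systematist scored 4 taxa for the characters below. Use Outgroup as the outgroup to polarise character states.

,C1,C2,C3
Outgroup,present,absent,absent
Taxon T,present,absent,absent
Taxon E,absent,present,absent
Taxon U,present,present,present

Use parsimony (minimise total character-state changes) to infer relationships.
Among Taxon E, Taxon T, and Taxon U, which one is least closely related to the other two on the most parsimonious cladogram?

Taxon T

Character polarity is set by the outgroup: the derived state is whichever differs from the outgroup's state, so for C1 the derived state is 'absent', and for the remaining characters it is 'present'.
C1 (derived state 'absent') is unique to Taxon E (autapomorphy; uninformative for grouping).
C2: derived state 'present' in Taxon E and Taxon U only — synapomorphy for {Taxon E, Taxon U}.
C3: derived state 'present' in Taxon U only — an autapomorphy, so it tells us nothing about relationships among taxa.
Most parsimonious ingroup topology: (Taxon T,(Taxon E,Taxon U)).
Taxon E and Taxon U share a more recent common ancestor with each other than either does with Taxon T, so Taxon T is the least closely related of the three.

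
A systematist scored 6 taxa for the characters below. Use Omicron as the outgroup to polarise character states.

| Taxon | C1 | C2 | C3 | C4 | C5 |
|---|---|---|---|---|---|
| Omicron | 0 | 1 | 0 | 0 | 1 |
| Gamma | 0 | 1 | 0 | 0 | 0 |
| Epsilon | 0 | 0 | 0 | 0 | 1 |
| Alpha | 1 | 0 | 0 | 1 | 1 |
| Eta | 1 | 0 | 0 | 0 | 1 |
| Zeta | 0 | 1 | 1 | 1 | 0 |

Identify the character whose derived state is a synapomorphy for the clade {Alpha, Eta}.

Character polarity is set by the outgroup: the derived state is whichever differs from the outgroup's state, so for C2, C5 the derived state is '0', and for the remaining characters it is '1'.
Only Alpha and Eta show the derived state '1' for C1, supporting them as a clade.
Only Alpha, Epsilon, and Eta show the derived state '0' for C2, supporting them as a clade.
C3: derived state '1' in Zeta only — an autapomorphy, so it tells us nothing about relationships among taxa.
C4 (state '1') occurs in Alpha and Zeta but conflicts with the nesting implied by the other characters — most parsimoniously interpreted as homoplasy.
Only Gamma and Zeta show the derived state '0' for C5, supporting them as a clade.
Most parsimonious ingroup topology: ((Gamma,Zeta),(Epsilon,(Alpha,Eta))).
The clade {Alpha, Eta} is supported by C1: its derived state '1' occurs in exactly those taxa and in no other taxon (including the outgroup).

C1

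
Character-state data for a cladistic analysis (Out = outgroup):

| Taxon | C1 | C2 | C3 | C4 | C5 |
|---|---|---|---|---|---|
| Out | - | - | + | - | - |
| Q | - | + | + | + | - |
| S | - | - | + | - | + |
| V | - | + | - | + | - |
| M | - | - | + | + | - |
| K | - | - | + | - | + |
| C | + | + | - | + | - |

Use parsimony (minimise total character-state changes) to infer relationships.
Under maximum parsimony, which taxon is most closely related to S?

K

Character polarity is set by the outgroup: the derived state is whichever differs from the outgroup's state, so for C3 the derived state is '-', and for the remaining characters it is '+'.
C1 (derived state '+') is unique to C (autapomorphy; uninformative for grouping).
Only C, Q, and V show the derived state '+' for C2, supporting them as a clade.
C3: derived state '-' in C and V only — synapomorphy for {C, V}.
Only C, M, Q, and V show the derived state '+' for C4, supporting them as a clade.
Only K and S show the derived state '+' for C5, supporting them as a clade.
Most parsimonious ingroup topology: (((Q,(V,C)),M),(S,K)).
S and K form a cherry on this tree, so they are sister taxa.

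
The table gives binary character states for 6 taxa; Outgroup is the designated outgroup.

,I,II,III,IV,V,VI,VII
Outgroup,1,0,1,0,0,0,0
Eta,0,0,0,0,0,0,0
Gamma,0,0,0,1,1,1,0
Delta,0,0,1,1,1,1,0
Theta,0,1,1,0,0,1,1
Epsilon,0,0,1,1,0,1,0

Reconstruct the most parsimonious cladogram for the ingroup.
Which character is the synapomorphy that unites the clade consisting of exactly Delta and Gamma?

V

Character polarity is set by the outgroup: the derived state is whichever differs from the outgroup's state, so for I, III the derived state is '0', and for the remaining characters it is '1'.
I (derived state '0') is shared by all ingroup taxa — unites the whole ingroup.
II (derived state '1') is unique to Theta (autapomorphy; uninformative for grouping).
III (state '0') occurs in Eta and Gamma but conflicts with the nesting implied by the other characters — most parsimoniously interpreted as homoplasy.
IV (derived state '1') is shared by Delta, Epsilon, and Gamma — a synapomorphy uniting that clade.
V: derived state '1' in Delta and Gamma only — synapomorphy for {Delta, Gamma}.
Only Delta, Epsilon, Gamma, and Theta show the derived state '1' for VI, supporting them as a clade.
VII (derived state '1') is unique to Theta (autapomorphy; uninformative for grouping).
Most parsimonious ingroup topology: (Eta,(((Gamma,Delta),Epsilon),Theta)).
The clade {Delta, Gamma} is supported by V: its derived state '1' occurs in exactly those taxa and in no other taxon (including the outgroup).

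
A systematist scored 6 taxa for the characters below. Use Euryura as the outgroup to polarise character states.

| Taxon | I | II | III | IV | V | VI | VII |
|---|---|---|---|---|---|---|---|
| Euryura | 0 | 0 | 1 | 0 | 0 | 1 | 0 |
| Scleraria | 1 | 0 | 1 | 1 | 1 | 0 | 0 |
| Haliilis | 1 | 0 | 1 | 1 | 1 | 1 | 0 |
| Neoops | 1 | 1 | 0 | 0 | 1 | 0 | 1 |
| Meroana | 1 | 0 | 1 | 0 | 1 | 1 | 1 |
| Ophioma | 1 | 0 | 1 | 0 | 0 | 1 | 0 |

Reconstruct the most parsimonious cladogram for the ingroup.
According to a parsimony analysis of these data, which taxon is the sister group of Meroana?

Neoops

Character polarity is set by the outgroup: the derived state is whichever differs from the outgroup's state, so for III, VI the derived state is '0', and for the remaining characters it is '1'.
All ingroup taxa share the derived state '1' for I; it defines the ingroup but does not resolve relationships within it.
II (derived state '1') is unique to Neoops (autapomorphy; uninformative for grouping).
III (derived state '0') is unique to Neoops (autapomorphy; uninformative for grouping).
IV: derived state '1' in Haliilis and Scleraria only — synapomorphy for {Haliilis, Scleraria}.
Only Haliilis, Meroana, Neoops, and Scleraria show the derived state '1' for V, supporting them as a clade.
VI groups Neoops and Scleraria, which is incompatible with the clades supported by the remaining characters; treating it as convergent (homoplasy) costs fewer steps than any alternative tree.
Only Meroana and Neoops show the derived state '1' for VII, supporting them as a clade.
Most parsimonious ingroup topology: (((Scleraria,Haliilis),(Neoops,Meroana)),Ophioma).
Meroana and Neoops form a cherry on this tree, so they are sister taxa.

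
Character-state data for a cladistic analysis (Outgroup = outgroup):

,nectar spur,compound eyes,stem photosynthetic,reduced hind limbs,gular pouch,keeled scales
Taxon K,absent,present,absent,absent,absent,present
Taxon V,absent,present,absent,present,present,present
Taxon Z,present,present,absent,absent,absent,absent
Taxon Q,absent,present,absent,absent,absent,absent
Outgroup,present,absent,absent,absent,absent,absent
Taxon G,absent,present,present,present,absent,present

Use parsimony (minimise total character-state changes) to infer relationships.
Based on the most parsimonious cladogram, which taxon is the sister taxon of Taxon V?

Character polarity is set by the outgroup: the derived state is whichever differs from the outgroup's state, so for nectar spur the derived state is 'absent', and for the remaining characters it is 'present'.
Only Taxon G, Taxon K, Taxon Q, and Taxon V show the derived state 'absent' for nectar spur, supporting them as a clade.
compound eyes (derived state 'present') is shared by all ingroup taxa — unites the whole ingroup.
stem photosynthetic (derived state 'present') is unique to Taxon G (autapomorphy; uninformative for grouping).
Only Taxon G and Taxon V show the derived state 'present' for reduced hind limbs, supporting them as a clade.
gular pouch (derived state 'present') is unique to Taxon V (autapomorphy; uninformative for grouping).
keeled scales: derived state 'present' in Taxon G, Taxon K, and Taxon V only — synapomorphy for {Taxon G, Taxon K, Taxon V}.
Most parsimonious ingroup topology: ((((Taxon G,Taxon V),Taxon K),Taxon Q),Taxon Z).
Taxon V and Taxon G form a cherry on this tree, so they are sister taxa.

Taxon G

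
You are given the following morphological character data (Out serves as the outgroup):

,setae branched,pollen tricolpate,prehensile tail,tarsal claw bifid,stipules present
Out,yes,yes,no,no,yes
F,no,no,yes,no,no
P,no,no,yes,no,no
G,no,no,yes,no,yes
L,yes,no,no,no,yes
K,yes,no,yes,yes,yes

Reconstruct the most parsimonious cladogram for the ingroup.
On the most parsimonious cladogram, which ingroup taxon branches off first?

Character polarity is set by the outgroup: the derived state is whichever differs from the outgroup's state, so for setae branched, pollen tricolpate, stipules present the derived state is 'no', and for the remaining characters it is 'yes'.
Only F, G, and P show the derived state 'no' for setae branched, supporting them as a clade.
All ingroup taxa share the derived state 'no' for pollen tricolpate; it defines the ingroup but does not resolve relationships within it.
Only F, G, K, and P show the derived state 'yes' for prehensile tail, supporting them as a clade.
tarsal claw bifid (derived state 'yes') is unique to K (autapomorphy; uninformative for grouping).
stipules present (derived state 'no') is shared by F and P — a synapomorphy uniting that clade.
Most parsimonious ingroup topology: ((((F,P),G),K),L).
L is sister to the clade containing all other ingroup taxa, so it is the earliest-diverging (most basal) ingroup lineage.

L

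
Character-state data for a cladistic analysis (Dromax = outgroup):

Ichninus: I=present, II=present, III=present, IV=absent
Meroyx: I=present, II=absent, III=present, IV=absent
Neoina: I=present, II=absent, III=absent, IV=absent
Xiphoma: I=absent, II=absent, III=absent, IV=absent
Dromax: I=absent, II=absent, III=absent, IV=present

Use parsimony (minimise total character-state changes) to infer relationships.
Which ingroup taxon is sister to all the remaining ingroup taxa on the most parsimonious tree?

Character polarity is set by the outgroup: the derived state is whichever differs from the outgroup's state, so for IV the derived state is 'absent', and for the remaining characters it is 'present'.
Only Ichninus, Meroyx, and Neoina show the derived state 'present' for I, supporting them as a clade.
II: derived state 'present' in Ichninus only — an autapomorphy, so it tells us nothing about relationships among taxa.
III (derived state 'present') is shared by Ichninus and Meroyx — a synapomorphy uniting that clade.
IV (derived state 'absent') is shared by all ingroup taxa — unites the whole ingroup.
Most parsimonious ingroup topology: ((Neoina,(Meroyx,Ichninus)),Xiphoma).
Xiphoma is sister to the clade containing all other ingroup taxa, so it is the earliest-diverging (most basal) ingroup lineage.

Xiphoma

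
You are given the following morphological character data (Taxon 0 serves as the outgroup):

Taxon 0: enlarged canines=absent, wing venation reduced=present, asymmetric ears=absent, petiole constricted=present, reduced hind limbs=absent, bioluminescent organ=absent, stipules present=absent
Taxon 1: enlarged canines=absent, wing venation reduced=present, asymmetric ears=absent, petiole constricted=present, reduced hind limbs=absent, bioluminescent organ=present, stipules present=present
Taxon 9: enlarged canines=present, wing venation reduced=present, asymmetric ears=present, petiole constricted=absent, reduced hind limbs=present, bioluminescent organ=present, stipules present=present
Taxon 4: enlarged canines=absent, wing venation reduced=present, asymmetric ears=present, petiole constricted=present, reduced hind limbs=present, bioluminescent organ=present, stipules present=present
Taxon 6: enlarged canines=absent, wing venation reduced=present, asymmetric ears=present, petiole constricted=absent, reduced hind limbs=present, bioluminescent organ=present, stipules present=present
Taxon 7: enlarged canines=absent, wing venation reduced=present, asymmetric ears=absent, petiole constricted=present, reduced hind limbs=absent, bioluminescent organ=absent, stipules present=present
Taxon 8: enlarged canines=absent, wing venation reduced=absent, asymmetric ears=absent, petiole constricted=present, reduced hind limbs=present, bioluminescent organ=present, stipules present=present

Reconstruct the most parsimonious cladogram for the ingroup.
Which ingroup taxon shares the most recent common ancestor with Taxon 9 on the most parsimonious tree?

Character polarity is set by the outgroup: the derived state is whichever differs from the outgroup's state, so for wing venation reduced, petiole constricted the derived state is 'absent', and for the remaining characters it is 'present'.
enlarged canines (derived state 'present') is unique to Taxon 9 (autapomorphy; uninformative for grouping).
wing venation reduced: derived state 'absent' in Taxon 8 only — an autapomorphy, so it tells us nothing about relationships among taxa.
asymmetric ears (derived state 'present') is shared by Taxon 4, Taxon 6, and Taxon 9 — a synapomorphy uniting that clade.
petiole constricted (derived state 'absent') is shared by Taxon 6 and Taxon 9 — a synapomorphy uniting that clade.
reduced hind limbs: derived state 'present' in Taxon 4, Taxon 6, Taxon 8, and Taxon 9 only — synapomorphy for {Taxon 4, Taxon 6, Taxon 8, Taxon 9}.
bioluminescent organ: derived state 'present' in Taxon 1, Taxon 4, Taxon 6, Taxon 8, and Taxon 9 only — synapomorphy for {Taxon 1, Taxon 4, Taxon 6, Taxon 8, Taxon 9}.
All ingroup taxa share the derived state 'present' for stipules present; it defines the ingroup but does not resolve relationships within it.
Most parsimonious ingroup topology: ((Taxon 1,(((Taxon 9,Taxon 6),Taxon 4),Taxon 8)),Taxon 7).
Taxon 9 and Taxon 6 form a cherry on this tree, so they are sister taxa.

Taxon 6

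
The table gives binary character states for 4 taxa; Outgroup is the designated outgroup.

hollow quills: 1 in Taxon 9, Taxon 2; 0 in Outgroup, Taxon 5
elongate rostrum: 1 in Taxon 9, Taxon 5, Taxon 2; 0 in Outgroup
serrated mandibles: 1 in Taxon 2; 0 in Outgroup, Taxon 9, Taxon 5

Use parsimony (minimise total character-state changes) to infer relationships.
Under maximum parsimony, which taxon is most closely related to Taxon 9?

Taxon 2

The outgroup has state '0' for every character, so '1' is the derived state throughout.
hollow quills: derived state '1' in Taxon 2 and Taxon 9 only — synapomorphy for {Taxon 2, Taxon 9}.
All ingroup taxa share the derived state '1' for elongate rostrum; it defines the ingroup but does not resolve relationships within it.
serrated mandibles: derived state '1' in Taxon 2 only — an autapomorphy, so it tells us nothing about relationships among taxa.
Most parsimonious ingroup topology: ((Taxon 9,Taxon 2),Taxon 5).
Taxon 9 and Taxon 2 form a cherry on this tree, so they are sister taxa.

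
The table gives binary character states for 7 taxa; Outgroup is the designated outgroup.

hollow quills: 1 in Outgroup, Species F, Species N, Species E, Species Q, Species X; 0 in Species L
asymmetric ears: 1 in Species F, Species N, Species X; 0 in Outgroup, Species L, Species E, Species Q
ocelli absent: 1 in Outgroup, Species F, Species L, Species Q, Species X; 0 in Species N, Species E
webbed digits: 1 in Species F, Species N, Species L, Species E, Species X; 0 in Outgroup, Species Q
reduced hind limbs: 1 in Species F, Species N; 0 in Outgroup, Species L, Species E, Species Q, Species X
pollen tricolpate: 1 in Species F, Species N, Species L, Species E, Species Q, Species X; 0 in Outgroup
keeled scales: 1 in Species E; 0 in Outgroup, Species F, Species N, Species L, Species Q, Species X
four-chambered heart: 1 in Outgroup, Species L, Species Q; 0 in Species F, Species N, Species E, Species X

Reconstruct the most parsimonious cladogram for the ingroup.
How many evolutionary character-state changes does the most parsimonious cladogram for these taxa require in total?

Character polarity is set by the outgroup: the derived state is whichever differs from the outgroup's state, so for hollow quills, ocelli absent, four-chambered heart the derived state is '0', and for the remaining characters it is '1'.
hollow quills: derived state '0' in Species L only — an autapomorphy, so it tells us nothing about relationships among taxa.
asymmetric ears (derived state '1') is shared by Species F, Species N, and Species X — a synapomorphy uniting that clade.
ocelli absent groups Species E and Species N, which is incompatible with the clades supported by the remaining characters; treating it as convergent (homoplasy) costs fewer steps than any alternative tree.
webbed digits (derived state '1') is shared by Species E, Species F, Species L, Species N, and Species X — a synapomorphy uniting that clade.
reduced hind limbs: derived state '1' in Species F and Species N only — synapomorphy for {Species F, Species N}.
pollen tricolpate (derived state '1') is shared by all ingroup taxa — unites the whole ingroup.
keeled scales (derived state '1') is unique to Species E (autapomorphy; uninformative for grouping).
Only Species E, Species F, Species N, and Species X show the derived state '0' for four-chambered heart, supporting them as a clade.
Most parsimonious ingroup topology: (((((Species F,Species N),Species X),Species E),Species L),Species Q).
Changes per character on this tree: hollow quills: 1; asymmetric ears: 1; ocelli absent: 2; webbed digits: 1; reduced hind limbs: 1; pollen tricolpate: 1; keeled scales: 1; four-chambered heart: 1.
Total = 9.

9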